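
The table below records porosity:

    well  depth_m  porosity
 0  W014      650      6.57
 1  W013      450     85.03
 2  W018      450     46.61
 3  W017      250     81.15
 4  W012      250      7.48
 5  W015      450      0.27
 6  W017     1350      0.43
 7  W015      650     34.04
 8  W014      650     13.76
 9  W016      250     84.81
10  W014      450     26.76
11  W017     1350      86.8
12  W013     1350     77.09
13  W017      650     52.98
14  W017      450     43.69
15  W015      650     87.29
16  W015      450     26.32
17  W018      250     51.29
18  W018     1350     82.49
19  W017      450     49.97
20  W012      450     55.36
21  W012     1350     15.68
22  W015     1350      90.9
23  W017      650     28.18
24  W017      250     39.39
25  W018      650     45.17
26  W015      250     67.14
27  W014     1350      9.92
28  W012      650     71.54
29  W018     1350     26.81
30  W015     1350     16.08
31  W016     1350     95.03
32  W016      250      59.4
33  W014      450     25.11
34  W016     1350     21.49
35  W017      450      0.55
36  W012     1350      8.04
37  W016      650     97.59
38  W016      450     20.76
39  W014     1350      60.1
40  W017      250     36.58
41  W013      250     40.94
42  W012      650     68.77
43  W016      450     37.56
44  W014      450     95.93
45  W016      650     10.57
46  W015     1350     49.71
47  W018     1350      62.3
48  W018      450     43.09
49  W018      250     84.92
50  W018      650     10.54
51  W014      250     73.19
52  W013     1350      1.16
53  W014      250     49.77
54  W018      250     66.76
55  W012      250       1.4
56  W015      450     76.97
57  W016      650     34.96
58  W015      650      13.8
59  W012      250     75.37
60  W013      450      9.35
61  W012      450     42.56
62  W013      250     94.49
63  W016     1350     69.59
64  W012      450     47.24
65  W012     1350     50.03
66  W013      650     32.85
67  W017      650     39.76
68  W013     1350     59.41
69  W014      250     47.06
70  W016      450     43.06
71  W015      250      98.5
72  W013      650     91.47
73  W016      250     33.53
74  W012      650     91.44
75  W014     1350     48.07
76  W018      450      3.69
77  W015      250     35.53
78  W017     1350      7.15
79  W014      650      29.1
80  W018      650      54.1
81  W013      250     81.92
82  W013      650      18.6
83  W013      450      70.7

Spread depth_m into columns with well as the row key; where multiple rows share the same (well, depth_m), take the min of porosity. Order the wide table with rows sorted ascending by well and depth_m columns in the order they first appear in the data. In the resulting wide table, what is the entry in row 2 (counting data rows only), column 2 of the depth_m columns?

With rows sorted ascending by well, row 2 is well=W013. depth_m columns in first-appearance order: 650, 450, 250, 1350; column 2 is 450.
Long rows with well=W013, depth_m=450: min(85.03, 9.35, 70.7) = 9.35.

9.35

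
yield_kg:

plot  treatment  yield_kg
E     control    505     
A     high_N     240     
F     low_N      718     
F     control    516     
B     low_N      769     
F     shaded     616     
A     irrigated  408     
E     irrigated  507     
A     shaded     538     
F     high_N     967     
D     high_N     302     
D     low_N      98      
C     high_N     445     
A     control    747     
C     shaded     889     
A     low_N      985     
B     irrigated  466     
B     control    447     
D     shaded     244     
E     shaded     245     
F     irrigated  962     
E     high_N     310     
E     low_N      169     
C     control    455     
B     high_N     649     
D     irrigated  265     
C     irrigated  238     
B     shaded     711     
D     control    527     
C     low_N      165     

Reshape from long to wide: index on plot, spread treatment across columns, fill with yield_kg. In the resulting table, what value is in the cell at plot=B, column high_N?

649

Wide layout: rows indexed by plot, columns are the 5 distinct treatment values (control, high_N, low_N, shaded, irrigated).
Cell (plot=B, treatment=high_N) draws from the long row where plot=B and treatment=high_N, which has yield_kg=649.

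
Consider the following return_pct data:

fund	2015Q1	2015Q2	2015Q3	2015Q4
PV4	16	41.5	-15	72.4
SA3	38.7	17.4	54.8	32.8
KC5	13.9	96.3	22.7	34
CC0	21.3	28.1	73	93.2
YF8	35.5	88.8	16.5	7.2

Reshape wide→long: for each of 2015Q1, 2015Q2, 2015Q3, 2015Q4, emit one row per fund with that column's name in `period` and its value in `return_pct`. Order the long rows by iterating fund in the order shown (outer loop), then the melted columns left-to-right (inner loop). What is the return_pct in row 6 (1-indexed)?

20 rows total (5 × 4). Row 6: index ⌊(6-1)/4⌋ = 1 into fund → SA3; (6-1) mod 4 = 1 into the melted columns → 2015Q2.
So row 6 is (SA3, 2015Q2, 17.4); return_pct = 17.4.

17.4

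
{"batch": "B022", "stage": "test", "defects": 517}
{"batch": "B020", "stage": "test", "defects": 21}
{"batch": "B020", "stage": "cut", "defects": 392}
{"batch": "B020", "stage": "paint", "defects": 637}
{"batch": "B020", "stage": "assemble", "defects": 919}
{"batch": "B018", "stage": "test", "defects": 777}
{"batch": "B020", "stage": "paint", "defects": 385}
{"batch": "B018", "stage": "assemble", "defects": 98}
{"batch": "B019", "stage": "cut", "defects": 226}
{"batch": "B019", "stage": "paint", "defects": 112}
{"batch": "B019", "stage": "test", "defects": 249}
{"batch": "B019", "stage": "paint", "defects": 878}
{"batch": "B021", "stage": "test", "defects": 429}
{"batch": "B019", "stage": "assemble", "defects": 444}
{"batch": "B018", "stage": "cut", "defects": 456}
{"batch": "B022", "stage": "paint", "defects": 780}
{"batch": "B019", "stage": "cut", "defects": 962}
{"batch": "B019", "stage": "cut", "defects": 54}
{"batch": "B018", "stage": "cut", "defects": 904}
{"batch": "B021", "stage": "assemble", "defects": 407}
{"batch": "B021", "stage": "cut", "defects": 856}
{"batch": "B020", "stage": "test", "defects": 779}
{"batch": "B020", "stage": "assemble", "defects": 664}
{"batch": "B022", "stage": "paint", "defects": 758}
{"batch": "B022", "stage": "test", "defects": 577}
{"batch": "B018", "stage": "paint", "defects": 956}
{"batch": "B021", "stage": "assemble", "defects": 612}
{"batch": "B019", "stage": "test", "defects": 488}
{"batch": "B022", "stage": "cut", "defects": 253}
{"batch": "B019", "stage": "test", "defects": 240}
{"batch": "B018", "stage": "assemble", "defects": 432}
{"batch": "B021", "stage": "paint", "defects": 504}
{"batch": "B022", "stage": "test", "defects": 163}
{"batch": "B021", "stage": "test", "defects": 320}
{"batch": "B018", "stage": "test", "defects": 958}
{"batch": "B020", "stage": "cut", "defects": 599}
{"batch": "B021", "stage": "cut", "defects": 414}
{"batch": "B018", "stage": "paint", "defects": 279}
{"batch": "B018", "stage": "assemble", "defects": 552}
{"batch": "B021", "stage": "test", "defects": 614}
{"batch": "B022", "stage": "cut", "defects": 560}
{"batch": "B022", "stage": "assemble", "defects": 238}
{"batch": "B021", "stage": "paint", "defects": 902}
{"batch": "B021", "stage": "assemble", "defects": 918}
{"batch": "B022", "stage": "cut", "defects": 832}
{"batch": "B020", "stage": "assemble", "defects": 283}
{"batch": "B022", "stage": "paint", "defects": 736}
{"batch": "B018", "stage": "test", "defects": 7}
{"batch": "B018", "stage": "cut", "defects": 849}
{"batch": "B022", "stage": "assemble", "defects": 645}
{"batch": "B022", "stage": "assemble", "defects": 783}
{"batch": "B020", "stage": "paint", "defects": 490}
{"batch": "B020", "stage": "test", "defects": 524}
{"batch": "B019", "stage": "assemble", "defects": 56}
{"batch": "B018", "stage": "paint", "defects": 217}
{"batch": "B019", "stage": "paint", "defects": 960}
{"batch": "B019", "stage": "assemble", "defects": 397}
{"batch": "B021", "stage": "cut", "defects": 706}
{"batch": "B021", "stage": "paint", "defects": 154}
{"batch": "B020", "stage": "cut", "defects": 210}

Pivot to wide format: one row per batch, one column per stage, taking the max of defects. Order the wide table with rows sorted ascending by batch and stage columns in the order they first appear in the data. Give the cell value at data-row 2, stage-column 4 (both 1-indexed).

With rows sorted ascending by batch, row 2 is batch=B019. stage columns in first-appearance order: test, cut, paint, assemble; column 4 is assemble.
Long rows with batch=B019, stage=assemble: max(444, 56, 397) = 444.

444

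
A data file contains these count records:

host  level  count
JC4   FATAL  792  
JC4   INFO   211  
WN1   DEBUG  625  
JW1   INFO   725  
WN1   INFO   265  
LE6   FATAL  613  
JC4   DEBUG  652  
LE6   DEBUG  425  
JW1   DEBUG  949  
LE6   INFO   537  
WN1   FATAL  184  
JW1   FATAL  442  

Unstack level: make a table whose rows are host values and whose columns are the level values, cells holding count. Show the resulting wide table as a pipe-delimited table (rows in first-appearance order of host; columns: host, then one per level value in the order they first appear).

| host | FATAL | INFO | DEBUG |
| JC4 | 792 | 211 | 652 |
| WN1 | 184 | 265 | 625 |
| JW1 | 442 | 725 | 949 |
| LE6 | 613 | 537 | 425 |

Columns: host plus the 3 distinct level values (FATAL, INFO, DEBUG).
For example, row JC4 column FATAL takes count=792 from the long row (JC4, FATAL).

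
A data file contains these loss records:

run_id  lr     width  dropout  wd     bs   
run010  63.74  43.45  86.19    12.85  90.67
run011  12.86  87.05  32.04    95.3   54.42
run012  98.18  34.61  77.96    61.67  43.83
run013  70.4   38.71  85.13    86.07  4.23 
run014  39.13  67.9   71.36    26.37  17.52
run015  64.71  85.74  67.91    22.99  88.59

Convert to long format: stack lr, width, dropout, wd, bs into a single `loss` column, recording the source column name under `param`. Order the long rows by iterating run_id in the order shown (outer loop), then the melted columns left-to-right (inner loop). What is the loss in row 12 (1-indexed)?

34.61

30 rows total (6 × 5). Row 12: index ⌊(12-1)/5⌋ = 2 into run_id → run012; (12-1) mod 5 = 1 into the melted columns → width.
So row 12 is (run012, width, 34.61); loss = 34.61.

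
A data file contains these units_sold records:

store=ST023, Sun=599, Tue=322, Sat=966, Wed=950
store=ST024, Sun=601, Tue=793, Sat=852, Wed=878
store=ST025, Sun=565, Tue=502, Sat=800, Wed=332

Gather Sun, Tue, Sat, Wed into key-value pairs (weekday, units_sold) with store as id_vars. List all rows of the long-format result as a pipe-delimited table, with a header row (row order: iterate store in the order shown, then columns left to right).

Each (store, column) pair becomes one row: 3 × 4 = 12 rows.
For example, (ST023, Sun) → units_sold=599.

| store | weekday | units_sold |
| ST023 | Sun | 599 |
| ST023 | Tue | 322 |
| ST023 | Sat | 966 |
| ST023 | Wed | 950 |
| ST024 | Sun | 601 |
| ST024 | Tue | 793 |
| ST024 | Sat | 852 |
| ST024 | Wed | 878 |
| ST025 | Sun | 565 |
| ST025 | Tue | 502 |
| ST025 | Sat | 800 |
| ST025 | Wed | 332 |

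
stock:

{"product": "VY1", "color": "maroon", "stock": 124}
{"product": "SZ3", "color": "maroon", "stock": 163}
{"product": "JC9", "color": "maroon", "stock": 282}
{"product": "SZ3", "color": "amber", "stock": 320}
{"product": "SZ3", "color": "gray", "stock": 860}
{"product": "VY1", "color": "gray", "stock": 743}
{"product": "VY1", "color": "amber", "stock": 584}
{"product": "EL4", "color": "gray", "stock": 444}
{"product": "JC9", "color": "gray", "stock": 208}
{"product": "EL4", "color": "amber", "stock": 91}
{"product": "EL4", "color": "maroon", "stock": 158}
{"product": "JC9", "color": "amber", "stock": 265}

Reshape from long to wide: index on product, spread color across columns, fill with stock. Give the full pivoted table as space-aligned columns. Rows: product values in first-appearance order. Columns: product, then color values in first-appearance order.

product  maroon  amber  gray
VY1      124     584    743 
SZ3      163     320    860 
JC9      282     265    208 
EL4      158     91     444 

Columns: product plus the 3 distinct color values (maroon, amber, gray).
For example, row VY1 column maroon takes stock=124 from the long row (VY1, maroon).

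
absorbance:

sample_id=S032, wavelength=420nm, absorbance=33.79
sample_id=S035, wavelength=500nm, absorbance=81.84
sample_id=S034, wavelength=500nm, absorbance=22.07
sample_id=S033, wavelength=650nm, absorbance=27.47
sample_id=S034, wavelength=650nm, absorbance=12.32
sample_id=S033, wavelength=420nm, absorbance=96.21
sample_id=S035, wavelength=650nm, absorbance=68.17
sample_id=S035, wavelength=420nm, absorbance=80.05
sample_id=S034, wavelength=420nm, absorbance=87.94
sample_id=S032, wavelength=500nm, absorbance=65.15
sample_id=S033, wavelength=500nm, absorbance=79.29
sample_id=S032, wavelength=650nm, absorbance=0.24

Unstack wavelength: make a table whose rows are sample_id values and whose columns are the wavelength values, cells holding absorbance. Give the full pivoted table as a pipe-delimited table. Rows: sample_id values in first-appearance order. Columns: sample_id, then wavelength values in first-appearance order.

Columns: sample_id plus the 3 distinct wavelength values (420nm, 500nm, 650nm).
For example, row S032 column 420nm takes absorbance=33.79 from the long row (S032, 420nm).

| sample_id | 420nm | 500nm | 650nm |
| S032 | 33.79 | 65.15 | 0.24 |
| S035 | 80.05 | 81.84 | 68.17 |
| S034 | 87.94 | 22.07 | 12.32 |
| S033 | 96.21 | 79.29 | 27.47 |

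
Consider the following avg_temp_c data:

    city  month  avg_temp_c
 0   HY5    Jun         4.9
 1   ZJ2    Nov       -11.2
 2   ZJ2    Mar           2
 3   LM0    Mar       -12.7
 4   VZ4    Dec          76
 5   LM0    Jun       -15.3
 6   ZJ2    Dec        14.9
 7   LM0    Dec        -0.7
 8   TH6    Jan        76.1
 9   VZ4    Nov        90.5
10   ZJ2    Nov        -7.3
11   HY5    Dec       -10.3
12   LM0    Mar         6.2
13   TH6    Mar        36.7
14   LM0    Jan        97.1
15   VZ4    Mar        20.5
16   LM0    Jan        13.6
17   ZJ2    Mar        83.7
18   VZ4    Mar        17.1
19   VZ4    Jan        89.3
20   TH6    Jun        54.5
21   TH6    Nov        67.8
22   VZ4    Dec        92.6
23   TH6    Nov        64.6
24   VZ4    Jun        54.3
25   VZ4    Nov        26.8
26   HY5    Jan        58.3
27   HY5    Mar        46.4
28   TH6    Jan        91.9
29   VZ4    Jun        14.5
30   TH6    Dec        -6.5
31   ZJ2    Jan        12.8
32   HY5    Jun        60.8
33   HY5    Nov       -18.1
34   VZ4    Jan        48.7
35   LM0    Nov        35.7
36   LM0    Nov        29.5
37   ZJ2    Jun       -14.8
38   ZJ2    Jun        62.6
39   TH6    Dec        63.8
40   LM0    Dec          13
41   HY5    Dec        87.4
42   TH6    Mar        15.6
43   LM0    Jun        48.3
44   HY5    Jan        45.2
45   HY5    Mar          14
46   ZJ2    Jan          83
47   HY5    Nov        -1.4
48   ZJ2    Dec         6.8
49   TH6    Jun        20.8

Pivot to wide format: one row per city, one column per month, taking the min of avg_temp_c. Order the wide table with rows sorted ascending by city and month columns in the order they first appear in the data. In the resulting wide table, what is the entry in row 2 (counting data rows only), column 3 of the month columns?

-12.7

With rows sorted ascending by city, row 2 is city=LM0. month columns in first-appearance order: Jun, Nov, Mar, Dec, Jan; column 3 is Mar.
Long rows with city=LM0, month=Mar: min(-12.7, 6.2) = -12.7.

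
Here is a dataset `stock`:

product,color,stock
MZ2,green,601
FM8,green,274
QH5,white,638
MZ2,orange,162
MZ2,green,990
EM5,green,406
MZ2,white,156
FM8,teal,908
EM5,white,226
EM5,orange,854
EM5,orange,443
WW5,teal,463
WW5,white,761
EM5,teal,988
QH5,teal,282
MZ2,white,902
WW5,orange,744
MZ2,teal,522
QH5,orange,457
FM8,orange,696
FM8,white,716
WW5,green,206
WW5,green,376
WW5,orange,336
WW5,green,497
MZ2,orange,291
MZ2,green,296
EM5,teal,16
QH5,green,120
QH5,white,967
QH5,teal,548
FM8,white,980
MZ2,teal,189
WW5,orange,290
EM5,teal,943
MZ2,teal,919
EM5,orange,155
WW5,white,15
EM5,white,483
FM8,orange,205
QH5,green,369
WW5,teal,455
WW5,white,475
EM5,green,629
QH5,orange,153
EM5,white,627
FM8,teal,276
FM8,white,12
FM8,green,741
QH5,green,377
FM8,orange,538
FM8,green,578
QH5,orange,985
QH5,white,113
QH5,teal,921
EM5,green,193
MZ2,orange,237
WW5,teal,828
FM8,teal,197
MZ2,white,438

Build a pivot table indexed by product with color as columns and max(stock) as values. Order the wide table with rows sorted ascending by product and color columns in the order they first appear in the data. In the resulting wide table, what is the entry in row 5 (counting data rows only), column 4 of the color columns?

With rows sorted ascending by product, row 5 is product=WW5. color columns in first-appearance order: green, white, orange, teal; column 4 is teal.
Long rows with product=WW5, color=teal: max(463, 455, 828) = 828.

828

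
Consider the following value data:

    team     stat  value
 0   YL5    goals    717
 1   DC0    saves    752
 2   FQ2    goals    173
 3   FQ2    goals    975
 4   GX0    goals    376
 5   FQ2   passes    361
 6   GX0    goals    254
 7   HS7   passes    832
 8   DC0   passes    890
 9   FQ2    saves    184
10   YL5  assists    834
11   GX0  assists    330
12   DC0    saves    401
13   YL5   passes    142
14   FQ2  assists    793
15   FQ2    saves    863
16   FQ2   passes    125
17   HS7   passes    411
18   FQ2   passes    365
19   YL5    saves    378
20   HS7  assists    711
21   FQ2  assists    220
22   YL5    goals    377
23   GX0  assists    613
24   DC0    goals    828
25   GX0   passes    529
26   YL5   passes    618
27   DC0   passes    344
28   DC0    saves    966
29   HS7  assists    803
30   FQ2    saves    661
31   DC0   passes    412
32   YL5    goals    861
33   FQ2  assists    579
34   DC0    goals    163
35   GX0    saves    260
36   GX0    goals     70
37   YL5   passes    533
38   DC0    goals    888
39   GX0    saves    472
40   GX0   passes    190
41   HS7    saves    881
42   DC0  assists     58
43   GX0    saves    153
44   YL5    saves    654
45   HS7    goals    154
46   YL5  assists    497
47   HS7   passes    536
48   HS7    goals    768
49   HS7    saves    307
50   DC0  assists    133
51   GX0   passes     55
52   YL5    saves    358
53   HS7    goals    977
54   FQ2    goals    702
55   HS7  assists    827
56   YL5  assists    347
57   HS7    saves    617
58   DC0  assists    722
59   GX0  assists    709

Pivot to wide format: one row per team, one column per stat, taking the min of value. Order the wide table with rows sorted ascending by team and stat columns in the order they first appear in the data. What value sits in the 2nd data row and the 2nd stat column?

184

With rows sorted ascending by team, row 2 is team=FQ2. stat columns in first-appearance order: goals, saves, passes, assists; column 2 is saves.
Long rows with team=FQ2, stat=saves: min(184, 863, 661) = 184.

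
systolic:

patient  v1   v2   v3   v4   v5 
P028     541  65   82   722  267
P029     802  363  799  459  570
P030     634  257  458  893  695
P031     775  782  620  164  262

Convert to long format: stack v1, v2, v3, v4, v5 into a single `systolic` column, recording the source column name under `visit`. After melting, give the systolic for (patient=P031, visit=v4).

164

Unpivoting turns each (patient, wide-column) pair into one long row.
The wide cell at row P031, column v4 holds 164, so the long row (P031, v4) has systolic=164.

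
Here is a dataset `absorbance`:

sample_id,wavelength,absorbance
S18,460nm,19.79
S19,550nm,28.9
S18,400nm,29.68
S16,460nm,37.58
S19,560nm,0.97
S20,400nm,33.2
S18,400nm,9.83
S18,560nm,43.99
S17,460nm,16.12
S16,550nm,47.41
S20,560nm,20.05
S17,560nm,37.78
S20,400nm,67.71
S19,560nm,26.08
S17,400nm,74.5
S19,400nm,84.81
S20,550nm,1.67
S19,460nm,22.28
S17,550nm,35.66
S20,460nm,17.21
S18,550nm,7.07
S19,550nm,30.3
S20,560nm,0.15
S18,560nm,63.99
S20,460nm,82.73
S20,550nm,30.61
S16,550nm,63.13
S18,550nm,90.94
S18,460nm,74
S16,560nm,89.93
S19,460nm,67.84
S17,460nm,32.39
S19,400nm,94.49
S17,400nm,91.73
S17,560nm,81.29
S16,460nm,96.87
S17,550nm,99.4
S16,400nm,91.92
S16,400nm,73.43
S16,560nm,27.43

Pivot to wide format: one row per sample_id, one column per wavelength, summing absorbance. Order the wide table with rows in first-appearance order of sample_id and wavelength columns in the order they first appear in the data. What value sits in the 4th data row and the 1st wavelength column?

With rows in first-appearance order of sample_id, row 4 is sample_id=S20. wavelength columns in first-appearance order: 460nm, 550nm, 400nm, 560nm; column 1 is 460nm.
Long rows with sample_id=S20, wavelength=460nm: 17.21 + 82.73 = 99.94.

99.94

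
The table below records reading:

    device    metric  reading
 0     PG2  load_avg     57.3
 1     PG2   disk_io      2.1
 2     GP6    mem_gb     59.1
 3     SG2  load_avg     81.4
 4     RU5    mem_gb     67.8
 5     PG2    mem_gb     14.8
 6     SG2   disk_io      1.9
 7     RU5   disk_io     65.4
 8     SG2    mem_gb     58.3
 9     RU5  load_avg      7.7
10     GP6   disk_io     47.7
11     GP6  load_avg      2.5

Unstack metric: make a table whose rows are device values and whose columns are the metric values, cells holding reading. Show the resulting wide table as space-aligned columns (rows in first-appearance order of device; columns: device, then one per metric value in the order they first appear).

Columns: device plus the 3 distinct metric values (load_avg, disk_io, mem_gb).
For example, row PG2 column load_avg takes reading=57.3 from the long row (PG2, load_avg).

device  load_avg  disk_io  mem_gb
PG2     57.3      2.1      14.8  
GP6     2.5       47.7     59.1  
SG2     81.4      1.9      58.3  
RU5     7.7       65.4     67.8  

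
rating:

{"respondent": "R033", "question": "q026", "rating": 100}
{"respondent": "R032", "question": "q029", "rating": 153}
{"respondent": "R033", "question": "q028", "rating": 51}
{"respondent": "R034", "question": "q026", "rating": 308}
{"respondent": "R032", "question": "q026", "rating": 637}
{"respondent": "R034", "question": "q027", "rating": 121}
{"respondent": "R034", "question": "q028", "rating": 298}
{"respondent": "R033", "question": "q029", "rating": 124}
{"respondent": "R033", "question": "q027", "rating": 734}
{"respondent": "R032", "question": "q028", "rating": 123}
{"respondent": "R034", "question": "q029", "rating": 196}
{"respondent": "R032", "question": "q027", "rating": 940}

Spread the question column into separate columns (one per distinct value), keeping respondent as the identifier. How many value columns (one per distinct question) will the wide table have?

4

4 distinct question values: q026, q027, q028, q029.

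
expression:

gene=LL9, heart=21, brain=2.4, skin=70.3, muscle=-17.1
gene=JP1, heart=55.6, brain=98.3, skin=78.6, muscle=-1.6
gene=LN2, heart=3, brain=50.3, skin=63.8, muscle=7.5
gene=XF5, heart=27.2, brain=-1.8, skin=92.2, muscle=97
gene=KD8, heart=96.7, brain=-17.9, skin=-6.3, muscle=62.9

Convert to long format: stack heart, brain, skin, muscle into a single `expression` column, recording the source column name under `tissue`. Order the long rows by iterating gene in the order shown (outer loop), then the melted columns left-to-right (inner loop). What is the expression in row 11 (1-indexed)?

20 rows total (5 × 4). Row 11: index ⌊(11-1)/4⌋ = 2 into gene → LN2; (11-1) mod 4 = 2 into the melted columns → skin.
So row 11 is (LN2, skin, 63.8); expression = 63.8.

63.8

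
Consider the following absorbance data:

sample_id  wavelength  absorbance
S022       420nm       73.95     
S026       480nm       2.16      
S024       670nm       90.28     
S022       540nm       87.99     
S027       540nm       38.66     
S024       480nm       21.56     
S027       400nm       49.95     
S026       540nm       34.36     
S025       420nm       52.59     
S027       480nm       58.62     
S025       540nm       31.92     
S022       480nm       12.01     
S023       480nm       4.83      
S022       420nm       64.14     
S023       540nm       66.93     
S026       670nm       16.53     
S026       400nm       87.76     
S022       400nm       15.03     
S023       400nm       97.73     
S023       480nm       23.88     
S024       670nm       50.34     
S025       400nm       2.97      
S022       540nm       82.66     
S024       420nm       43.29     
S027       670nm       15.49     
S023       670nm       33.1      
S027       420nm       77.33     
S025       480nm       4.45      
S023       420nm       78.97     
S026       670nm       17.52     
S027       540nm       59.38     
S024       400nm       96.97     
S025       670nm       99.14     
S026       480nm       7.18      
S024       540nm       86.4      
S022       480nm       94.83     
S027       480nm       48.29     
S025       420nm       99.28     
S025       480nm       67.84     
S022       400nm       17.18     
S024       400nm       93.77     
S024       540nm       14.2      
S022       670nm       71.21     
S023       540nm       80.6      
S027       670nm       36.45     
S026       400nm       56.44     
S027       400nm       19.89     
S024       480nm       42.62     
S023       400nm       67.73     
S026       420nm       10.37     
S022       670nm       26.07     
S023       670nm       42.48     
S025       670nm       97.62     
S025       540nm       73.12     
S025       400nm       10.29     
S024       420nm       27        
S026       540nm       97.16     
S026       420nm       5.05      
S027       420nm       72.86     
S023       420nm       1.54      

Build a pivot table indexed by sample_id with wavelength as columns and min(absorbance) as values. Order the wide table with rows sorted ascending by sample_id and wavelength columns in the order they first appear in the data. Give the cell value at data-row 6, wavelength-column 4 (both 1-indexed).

38.66

With rows sorted ascending by sample_id, row 6 is sample_id=S027. wavelength columns in first-appearance order: 420nm, 480nm, 670nm, 540nm, 400nm; column 4 is 540nm.
Long rows with sample_id=S027, wavelength=540nm: min(38.66, 59.38) = 38.66.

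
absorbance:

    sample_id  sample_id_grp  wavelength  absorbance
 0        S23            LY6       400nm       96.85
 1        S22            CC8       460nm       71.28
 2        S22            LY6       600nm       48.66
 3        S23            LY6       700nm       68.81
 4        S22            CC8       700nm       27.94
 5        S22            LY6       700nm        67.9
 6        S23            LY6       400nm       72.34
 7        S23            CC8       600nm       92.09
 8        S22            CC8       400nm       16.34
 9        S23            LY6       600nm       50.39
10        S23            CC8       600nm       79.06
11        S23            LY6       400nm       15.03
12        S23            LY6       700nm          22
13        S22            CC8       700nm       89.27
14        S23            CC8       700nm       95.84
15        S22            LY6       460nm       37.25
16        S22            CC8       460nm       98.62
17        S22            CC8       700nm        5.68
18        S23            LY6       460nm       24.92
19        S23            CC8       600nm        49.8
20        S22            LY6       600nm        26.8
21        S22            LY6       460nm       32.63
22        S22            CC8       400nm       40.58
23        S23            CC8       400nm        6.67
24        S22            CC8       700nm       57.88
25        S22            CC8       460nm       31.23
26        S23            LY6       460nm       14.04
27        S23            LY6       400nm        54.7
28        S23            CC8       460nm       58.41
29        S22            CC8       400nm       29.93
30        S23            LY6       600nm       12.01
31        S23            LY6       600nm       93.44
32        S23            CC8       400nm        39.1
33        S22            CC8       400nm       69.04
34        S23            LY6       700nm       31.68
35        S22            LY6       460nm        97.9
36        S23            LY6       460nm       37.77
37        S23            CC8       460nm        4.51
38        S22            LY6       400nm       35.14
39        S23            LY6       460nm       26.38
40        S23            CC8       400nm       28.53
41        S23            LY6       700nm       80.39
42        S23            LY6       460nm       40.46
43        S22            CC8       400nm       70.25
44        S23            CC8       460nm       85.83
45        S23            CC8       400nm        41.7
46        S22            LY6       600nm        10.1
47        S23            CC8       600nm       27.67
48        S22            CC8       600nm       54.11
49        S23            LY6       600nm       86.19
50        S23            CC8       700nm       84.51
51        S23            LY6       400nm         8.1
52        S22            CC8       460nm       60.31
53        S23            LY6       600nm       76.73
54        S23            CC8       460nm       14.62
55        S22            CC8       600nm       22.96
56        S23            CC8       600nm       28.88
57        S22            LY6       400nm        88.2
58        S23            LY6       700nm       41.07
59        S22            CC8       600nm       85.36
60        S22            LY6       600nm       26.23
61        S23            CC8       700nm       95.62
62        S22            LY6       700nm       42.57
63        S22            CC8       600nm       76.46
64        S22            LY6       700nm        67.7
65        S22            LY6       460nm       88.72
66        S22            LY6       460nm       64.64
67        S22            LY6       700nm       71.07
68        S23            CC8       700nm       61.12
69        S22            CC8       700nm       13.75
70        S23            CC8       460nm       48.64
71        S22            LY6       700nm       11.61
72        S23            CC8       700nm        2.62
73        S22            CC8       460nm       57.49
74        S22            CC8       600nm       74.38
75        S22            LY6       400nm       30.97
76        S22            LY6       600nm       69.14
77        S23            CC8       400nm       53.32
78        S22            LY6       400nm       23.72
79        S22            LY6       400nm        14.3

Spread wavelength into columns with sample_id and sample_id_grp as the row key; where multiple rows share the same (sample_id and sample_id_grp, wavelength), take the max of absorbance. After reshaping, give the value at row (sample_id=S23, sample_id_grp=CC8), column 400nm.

53.32

Rows with sample_id=S23, sample_id_grp=CC8 and wavelength=400nm: absorbance values are 6.67, 39.1, 28.53, 41.7, 53.32.
max(6.67, 39.1, 28.53, 41.7, 53.32) = 53.32.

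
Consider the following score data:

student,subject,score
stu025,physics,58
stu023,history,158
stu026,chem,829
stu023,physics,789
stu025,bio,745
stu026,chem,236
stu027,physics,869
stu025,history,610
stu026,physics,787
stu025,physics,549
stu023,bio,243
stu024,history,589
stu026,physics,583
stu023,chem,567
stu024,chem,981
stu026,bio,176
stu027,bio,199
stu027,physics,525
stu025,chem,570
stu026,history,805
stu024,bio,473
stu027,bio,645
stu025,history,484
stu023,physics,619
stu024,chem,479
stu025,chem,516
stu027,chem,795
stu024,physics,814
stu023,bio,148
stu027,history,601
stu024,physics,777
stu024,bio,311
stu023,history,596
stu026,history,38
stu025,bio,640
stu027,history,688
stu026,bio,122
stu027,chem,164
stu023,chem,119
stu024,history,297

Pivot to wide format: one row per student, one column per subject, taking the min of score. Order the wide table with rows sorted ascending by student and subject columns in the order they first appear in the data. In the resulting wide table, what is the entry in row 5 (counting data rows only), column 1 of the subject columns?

525

With rows sorted ascending by student, row 5 is student=stu027. subject columns in first-appearance order: physics, history, chem, bio; column 1 is physics.
Long rows with student=stu027, subject=physics: min(869, 525) = 525.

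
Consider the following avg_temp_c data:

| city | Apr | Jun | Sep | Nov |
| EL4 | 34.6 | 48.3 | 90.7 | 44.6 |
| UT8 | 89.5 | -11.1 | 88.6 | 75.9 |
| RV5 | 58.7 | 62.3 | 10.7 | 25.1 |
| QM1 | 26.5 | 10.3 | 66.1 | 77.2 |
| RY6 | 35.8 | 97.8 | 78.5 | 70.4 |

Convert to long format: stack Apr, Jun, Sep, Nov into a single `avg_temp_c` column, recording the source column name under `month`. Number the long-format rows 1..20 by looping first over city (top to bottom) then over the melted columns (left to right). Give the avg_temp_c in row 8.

20 rows total (5 × 4). Row 8: index ⌊(8-1)/4⌋ = 1 into city → UT8; (8-1) mod 4 = 3 into the melted columns → Nov.
So row 8 is (UT8, Nov, 75.9); avg_temp_c = 75.9.

75.9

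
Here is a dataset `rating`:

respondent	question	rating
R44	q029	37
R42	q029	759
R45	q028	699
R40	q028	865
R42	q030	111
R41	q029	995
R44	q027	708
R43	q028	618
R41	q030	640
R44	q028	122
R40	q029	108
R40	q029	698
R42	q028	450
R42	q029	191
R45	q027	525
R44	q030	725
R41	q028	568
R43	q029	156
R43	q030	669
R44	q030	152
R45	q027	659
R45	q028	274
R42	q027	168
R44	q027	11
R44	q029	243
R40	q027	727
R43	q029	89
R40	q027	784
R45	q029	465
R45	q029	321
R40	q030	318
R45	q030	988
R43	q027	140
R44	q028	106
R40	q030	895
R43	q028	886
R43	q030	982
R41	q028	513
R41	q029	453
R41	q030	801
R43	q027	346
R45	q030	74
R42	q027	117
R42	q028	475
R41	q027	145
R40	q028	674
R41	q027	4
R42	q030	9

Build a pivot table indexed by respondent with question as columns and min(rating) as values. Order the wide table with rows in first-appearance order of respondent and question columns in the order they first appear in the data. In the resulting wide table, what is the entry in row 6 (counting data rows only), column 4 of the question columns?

With rows in first-appearance order of respondent, row 6 is respondent=R43. question columns in first-appearance order: q029, q028, q030, q027; column 4 is q027.
Long rows with respondent=R43, question=q027: min(140, 346) = 140.

140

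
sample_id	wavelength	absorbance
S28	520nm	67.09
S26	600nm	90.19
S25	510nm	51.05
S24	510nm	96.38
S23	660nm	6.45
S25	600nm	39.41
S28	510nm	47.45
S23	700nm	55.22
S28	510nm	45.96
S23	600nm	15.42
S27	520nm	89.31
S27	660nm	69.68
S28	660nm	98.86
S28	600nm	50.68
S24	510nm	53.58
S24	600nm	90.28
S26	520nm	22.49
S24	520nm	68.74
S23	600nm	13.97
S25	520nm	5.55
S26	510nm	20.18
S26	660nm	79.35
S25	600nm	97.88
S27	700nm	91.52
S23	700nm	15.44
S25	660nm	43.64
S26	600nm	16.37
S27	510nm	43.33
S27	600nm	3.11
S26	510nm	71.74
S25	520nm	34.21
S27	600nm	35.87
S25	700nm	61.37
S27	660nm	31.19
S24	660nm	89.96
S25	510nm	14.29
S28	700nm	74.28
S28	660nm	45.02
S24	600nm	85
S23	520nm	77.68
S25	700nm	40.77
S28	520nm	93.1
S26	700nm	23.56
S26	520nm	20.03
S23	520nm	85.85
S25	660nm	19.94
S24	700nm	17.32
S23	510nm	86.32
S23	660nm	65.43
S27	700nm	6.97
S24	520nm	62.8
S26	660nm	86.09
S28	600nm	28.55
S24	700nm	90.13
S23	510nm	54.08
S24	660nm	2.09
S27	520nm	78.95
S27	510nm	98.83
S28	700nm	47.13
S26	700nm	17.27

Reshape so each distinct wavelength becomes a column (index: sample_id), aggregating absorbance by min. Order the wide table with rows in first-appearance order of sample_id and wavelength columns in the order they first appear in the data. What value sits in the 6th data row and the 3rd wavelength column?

With rows in first-appearance order of sample_id, row 6 is sample_id=S27. wavelength columns in first-appearance order: 520nm, 600nm, 510nm, 660nm, 700nm; column 3 is 510nm.
Long rows with sample_id=S27, wavelength=510nm: min(43.33, 98.83) = 43.33.

43.33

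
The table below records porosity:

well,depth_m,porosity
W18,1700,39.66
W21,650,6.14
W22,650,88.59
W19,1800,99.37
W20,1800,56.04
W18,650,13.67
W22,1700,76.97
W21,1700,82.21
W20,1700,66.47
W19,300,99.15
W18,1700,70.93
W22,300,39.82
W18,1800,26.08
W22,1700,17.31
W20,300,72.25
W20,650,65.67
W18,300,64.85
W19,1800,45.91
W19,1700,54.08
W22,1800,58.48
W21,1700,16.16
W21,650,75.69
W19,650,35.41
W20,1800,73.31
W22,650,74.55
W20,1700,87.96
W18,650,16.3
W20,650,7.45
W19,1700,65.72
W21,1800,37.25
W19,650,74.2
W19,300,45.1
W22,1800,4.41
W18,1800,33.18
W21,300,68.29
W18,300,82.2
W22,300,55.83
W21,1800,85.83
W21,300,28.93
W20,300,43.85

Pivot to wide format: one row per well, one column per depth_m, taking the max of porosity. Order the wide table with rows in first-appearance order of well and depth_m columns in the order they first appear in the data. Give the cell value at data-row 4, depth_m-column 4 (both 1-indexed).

With rows in first-appearance order of well, row 4 is well=W19. depth_m columns in first-appearance order: 1700, 650, 1800, 300; column 4 is 300.
Long rows with well=W19, depth_m=300: max(99.15, 45.1) = 99.15.

99.15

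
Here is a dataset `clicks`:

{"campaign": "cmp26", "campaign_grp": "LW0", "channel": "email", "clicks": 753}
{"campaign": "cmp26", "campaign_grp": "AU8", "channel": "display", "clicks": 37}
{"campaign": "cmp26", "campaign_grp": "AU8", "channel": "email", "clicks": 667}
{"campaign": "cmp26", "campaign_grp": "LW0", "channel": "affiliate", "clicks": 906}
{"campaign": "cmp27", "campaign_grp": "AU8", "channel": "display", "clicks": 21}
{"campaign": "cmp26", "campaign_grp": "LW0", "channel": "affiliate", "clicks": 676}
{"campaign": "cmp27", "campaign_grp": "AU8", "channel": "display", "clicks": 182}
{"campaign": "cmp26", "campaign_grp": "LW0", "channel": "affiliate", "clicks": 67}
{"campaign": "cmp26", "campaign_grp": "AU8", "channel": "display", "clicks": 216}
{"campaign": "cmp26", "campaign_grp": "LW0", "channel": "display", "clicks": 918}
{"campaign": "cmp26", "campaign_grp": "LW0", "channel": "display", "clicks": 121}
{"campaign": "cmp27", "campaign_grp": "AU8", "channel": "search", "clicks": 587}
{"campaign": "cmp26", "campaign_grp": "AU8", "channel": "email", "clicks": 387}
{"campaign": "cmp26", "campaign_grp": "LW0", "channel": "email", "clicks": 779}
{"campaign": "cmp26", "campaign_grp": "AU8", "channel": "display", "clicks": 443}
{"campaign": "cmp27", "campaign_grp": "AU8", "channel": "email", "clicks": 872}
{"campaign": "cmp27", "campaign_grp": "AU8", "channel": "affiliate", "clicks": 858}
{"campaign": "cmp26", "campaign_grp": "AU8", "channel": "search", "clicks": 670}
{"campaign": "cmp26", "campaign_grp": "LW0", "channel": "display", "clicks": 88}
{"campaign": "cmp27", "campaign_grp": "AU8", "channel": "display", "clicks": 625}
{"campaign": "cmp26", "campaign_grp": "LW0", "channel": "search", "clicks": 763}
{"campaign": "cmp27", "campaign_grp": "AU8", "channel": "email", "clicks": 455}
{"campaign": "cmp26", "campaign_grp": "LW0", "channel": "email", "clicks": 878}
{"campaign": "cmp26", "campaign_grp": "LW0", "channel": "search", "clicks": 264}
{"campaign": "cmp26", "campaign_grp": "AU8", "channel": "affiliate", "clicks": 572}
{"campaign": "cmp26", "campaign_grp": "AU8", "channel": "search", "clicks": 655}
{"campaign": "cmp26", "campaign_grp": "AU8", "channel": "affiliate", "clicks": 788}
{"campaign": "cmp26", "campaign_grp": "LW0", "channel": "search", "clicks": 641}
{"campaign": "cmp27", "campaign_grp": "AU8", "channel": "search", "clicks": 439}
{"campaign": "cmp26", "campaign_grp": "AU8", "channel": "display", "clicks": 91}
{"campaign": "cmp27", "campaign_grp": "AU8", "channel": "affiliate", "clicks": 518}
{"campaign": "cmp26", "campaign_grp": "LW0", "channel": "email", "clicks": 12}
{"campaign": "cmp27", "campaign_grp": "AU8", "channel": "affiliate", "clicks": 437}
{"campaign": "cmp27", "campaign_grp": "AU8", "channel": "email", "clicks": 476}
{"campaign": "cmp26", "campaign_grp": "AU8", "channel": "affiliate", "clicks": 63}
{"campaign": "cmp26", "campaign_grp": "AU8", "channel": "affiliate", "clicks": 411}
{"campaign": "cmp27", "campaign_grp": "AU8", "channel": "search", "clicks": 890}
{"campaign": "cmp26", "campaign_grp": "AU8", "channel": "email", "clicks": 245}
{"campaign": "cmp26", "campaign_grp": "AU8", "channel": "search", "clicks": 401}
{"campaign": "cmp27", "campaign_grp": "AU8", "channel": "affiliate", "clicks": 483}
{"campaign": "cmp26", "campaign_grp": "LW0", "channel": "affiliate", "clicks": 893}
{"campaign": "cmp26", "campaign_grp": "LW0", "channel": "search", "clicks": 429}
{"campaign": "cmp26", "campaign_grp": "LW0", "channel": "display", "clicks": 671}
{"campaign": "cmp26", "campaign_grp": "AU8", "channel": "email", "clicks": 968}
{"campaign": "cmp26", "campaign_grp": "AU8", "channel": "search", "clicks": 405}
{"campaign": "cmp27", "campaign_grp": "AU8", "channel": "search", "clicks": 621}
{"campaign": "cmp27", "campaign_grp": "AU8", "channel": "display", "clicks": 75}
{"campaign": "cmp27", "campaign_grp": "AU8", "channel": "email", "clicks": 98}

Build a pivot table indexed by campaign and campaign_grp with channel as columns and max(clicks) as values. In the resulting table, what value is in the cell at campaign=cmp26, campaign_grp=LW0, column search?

763

Rows with campaign=cmp26, campaign_grp=LW0 and channel=search: clicks values are 763, 264, 641, 429.
max(763, 264, 641, 429) = 763.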